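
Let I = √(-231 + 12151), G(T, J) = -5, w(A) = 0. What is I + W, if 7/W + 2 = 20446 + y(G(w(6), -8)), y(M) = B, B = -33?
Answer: 7/20411 + 4*√745 ≈ 109.18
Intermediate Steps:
y(M) = -33
I = 4*√745 (I = √11920 = 4*√745 ≈ 109.18)
W = 7/20411 (W = 7/(-2 + (20446 - 33)) = 7/(-2 + 20413) = 7/20411 ≈ 0.00034295)
I + W = 4*√745 + 7/20411 = 7/20411 + 4*√745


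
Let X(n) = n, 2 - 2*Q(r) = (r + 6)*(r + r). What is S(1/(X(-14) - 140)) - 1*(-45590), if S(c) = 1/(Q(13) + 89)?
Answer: 7157629/157 ≈ 45590.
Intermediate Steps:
Q(r) = 1 - r*(6 + r) (Q(r) = 1 - (r + 6)*(r + r)/2 = 1 - (6 + r)*2*r/2 = 1 - r*(6 + r))
S(c) = -1/157 (S(c) = 1/((1 - 1*13² - 6*13) + 89) = 1/((1 - 1*169 - 78) + 89) = 1/((1 - 169 - 78) + 89) = 1/(-246 + 89) = 1/(-157) = -1/157)
S(1/(X(-14) - 140)) - 1*(-45590) = -1/157 - 1*(-45590) = -1/157 + 45590 = 7157629/157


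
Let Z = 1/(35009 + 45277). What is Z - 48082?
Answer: -3860311451/80286 ≈ -48082.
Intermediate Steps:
Z = 1/80286 ≈ 1.2455e-5
Z - 48082 = 1/80286 - 48082 = -3860311451/80286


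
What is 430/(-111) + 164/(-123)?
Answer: -578/111 ≈ -5.2072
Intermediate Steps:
430/(-111) + 164/(-123) = 430*(-1/111) + 164*(-1/123) = -430/111 - 4/3 = -578/111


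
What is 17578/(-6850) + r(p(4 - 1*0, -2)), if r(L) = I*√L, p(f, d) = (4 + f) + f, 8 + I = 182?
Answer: -8789/3425 + 348*√3 ≈ 600.19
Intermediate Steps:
I = 174 (I = -8 + 182 = 174)
p(f, d) = 4 + 2*f
r(L) = 174*√L
17578/(-6850) + r(p(4 - 1*0, -2)) = 17578/(-6850) + 174*√(4 + 2*(4 - 1*0)) = 17578*(-1/6850) + 174*√(4 + 2*(4 + 0)) = -8789/3425 + 174*√(4 + 2*4) = -8789/3425 + 174*√(4 + 8) = -8789/3425 + 174*√12 = -8789/3425 + 174*(2*√3) = -8789/3425 + 348*√3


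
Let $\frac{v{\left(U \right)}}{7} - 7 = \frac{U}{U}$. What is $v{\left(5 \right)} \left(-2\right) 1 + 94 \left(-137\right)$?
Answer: $-12990$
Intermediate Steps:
$v{\left(U \right)} = 56$ ($v{\left(U \right)} = 49 + 7 \frac{U}{U} = 49 + 7 \cdot 1 = 49 + 7 = 56$)
$v{\left(5 \right)} \left(-2\right) 1 + 94 \left(-137\right) = 56 \left(-2\right) 1 + 94 \left(-137\right) = \left(-112\right) 1 - 12878 = -112 - 12878 = -12990$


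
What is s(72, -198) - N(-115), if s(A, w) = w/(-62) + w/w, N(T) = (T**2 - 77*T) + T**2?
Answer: -1094325/31 ≈ -35301.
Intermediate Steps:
N(T) = -77*T + 2*T**2
s(A, w) = 1 - w/62 (s(A, w) = w*(-1/62) + 1 = -w/62 + 1 = 1 - w/62)
s(72, -198) - N(-115) = (1 - 1/62*(-198)) - (-115)*(-77 + 2*(-115)) = (1 + 99/31) - (-115)*(-77 - 230) = 130/31 - (-115)*(-307) = 130/31 - 1*35305 = 130/31 - 35305 = -1094325/31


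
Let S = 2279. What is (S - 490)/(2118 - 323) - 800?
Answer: -1434211/1795 ≈ -799.00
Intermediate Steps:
(S - 490)/(2118 - 323) - 800 = (2279 - 490)/(2118 - 323) - 800 = 1789/1795 - 800 = -1434211/1795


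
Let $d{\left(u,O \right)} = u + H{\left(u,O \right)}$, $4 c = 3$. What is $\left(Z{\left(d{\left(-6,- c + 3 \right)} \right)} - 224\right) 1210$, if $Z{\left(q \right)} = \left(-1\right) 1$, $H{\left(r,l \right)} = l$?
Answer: $-272250$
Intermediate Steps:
$c = \frac{3}{4}$ ($c = \frac{1}{4} \cdot 3 = \frac{3}{4} \approx 0.75$)
$d{\left(u,O \right)} = O + u$ ($d{\left(u,O \right)} = u + O = O + u$)
$Z{\left(q \right)} = -1$
$\left(Z{\left(d{\left(-6,- c + 3 \right)} \right)} - 224\right) 1210 = \left(-1 - 224\right) 1210 = \left(-225\right) 1210 = -272250$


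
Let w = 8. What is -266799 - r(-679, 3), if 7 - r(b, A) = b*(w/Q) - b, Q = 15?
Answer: -3997337/15 ≈ -2.6649e+5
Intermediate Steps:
r(b, A) = 7 + 7*b/15 (r(b, A) = 7 - (b*(8/15) - b) = 7 - (8*b/15 - b) = 7 - (-7)*b/15 = 7 + 7*b/15)
-266799 - r(-679, 3) = -266799 - (7 + (7/15)*(-679)) = -266799 - (7 - 4753/15) = -266799 - 1*(-4648/15) = -266799 + 4648/15 = -3997337/15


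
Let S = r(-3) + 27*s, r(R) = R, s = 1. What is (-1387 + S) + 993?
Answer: -370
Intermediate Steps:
S = 24 (S = -3 + 27*1 = -3 + 27 = 24)
(-1387 + S) + 993 = (-1387 + 24) + 993 = -1363 + 993 = -370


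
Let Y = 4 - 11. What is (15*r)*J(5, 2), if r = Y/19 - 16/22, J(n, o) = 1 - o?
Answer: 3435/209 ≈ 16.435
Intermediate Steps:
Y = -7
r = -229/209 (r = -7/19 - 16/22 = -7*1/19 - 16*1/22 = -7/19 - 8/11 = -229/209 ≈ -1.0957)
(15*r)*J(5, 2) = (15*(-229/209))*(1 - 1*2) = -3435*(1 - 2)/209 = -3435/209*(-1) = 3435/209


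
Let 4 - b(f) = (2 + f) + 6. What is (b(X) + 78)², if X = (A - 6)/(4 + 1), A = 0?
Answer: 141376/25 ≈ 5655.0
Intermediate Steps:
X = -6/5 (X = (0 - 6)/(4 + 1) = -6/5 ≈ -1.2000)
b(f) = -4 - f (b(f) = 4 - ((2 + f) + 6) = 4 - (8 + f) = 4 + (-8 - f) = -4 - f)
(b(X) + 78)² = ((-4 - 1*(-6/5)) + 78)² = ((-4 + 6/5) + 78)² = (-14/5 + 78)² = (376/5)² = 141376/25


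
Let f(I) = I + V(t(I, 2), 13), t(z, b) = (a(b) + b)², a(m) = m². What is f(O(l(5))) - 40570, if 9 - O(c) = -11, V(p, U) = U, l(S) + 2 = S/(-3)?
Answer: -40537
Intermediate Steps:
l(S) = -2 - S/3 (l(S) = -2 + S/(-3) = -2 + S*(-⅓) = -2 - S/3)
t(z, b) = (b + b²)² (t(z, b) = (b² + b)² = (b + b²)²)
O(c) = 20 (O(c) = 9 - 1*(-11) = 9 + 11 = 20)
f(I) = 13 + I (f(I) = I + 13 = 13 + I)
f(O(l(5))) - 40570 = (13 + 20) - 40570 = 33 - 40570 = -40537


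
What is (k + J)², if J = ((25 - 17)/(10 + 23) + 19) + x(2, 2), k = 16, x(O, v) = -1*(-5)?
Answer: 1763584/1089 ≈ 1619.5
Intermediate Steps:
x(O, v) = 5
J = 800/33 (J = ((25 - 17)/(10 + 23) + 19) + 5 = (8/33 + 19) + 5 = 635/33 + 5 = 800/33 ≈ 24.242)
(k + J)² = (16 + 800/33)² = (1328/33)² = 1763584/1089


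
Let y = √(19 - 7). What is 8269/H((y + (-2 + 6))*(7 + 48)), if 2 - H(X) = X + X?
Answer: -603637/7774 + 454795*√3/11661 ≈ -10.096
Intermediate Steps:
y = 2*√3 (y = √12 = 2*√3 ≈ 3.4641)
H(X) = 2 - 2*X (H(X) = 2 - (X + X) = 2 - 2*X)
8269/H((y + (-2 + 6))*(7 + 48)) = 8269/(2 - 2*(2*√3 + (-2 + 6))*(7 + 48)) = 8269/(2 - 2*(2*√3 + 4)*55) = 8269/(2 - 2*(4 + 2*√3)*55) = 8269/(2 - 2*(220 + 110*√3)) = 8269/(2 + (-440 - 220*√3)) = 8269/(-438 - 220*√3)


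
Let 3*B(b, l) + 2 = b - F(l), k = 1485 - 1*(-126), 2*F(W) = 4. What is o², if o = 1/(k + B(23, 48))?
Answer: 9/23541904 ≈ 3.8230e-7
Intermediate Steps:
F(W) = 2 (F(W) = (½)*4 = 2)
k = 1611 (k = 1485 + 126 = 1611)
B(b, l) = -4/3 + b/3 (B(b, l) = -⅔ + (b - 1*2)/3 = -⅔ + (b - 2)/3 = -⅔ + (-2 + b)/3 = -⅔ + (-⅔ + b/3) = -4/3 + b/3)
o = 3/4852 (o = 1/(1611 + (-4/3 + (⅓)*23)) = 1/(1611 + (-4/3 + 23/3)) = 1/(1611 + 19/3) = 1/(4852/3) = 3/4852 ≈ 0.00061830)
o² = (3/4852)² = 9/23541904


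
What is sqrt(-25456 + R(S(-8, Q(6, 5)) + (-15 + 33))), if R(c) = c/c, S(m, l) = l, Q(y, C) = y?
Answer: I*sqrt(25455) ≈ 159.55*I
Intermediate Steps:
R(c) = 1
sqrt(-25456 + R(S(-8, Q(6, 5)) + (-15 + 33))) = sqrt(-25456 + 1) = sqrt(-25455) = I*sqrt(25455)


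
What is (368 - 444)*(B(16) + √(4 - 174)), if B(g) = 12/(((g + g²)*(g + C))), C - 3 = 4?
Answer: -57/391 - 76*I*√170 ≈ -0.14578 - 990.92*I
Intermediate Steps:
C = 7 (C = 3 + 4 = 7)
B(g) = 12/((7 + g)*(g + g²)) (B(g) = 12/(((g + g²)*(g + 7))) = 12/(((g + g²)*(7 + g))) = 12/(((7 + g)*(g + g²))) = 12*(1/((7 + g)*(g + g²))) = 12/((7 + g)*(g + g²)))
(368 - 444)*(B(16) + √(4 - 174)) = (368 - 444)*(12/(16*(7 + 16² + 8*16)) + √(4 - 174)) = -76*(12*(1/16)/(7 + 256 + 128) + √(-170)) = -76*(12*(1/16)/391 + I*√170) = -76*(12*(1/16)*(1/391) + I*√170) = -76*(3/1564 + I*√170) = -57/391 - 76*I*√170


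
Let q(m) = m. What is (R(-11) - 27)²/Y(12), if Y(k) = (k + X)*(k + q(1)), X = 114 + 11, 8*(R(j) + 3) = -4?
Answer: 3721/7124 ≈ 0.52232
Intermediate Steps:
R(j) = -7/2 (R(j) = -3 + (⅛)*(-4) = -3 - ½ = -7/2)
X = 125
Y(k) = (1 + k)*(125 + k) (Y(k) = (k + 125)*(k + 1) = (125 + k)*(1 + k) = (1 + k)*(125 + k))
(R(-11) - 27)²/Y(12) = (-7/2 - 27)²/(125 + 12² + 126*12) = (-61/2)²/(125 + 144 + 1512) = (3721/4)/1781 = (3721/4)*(1/1781) = 3721/7124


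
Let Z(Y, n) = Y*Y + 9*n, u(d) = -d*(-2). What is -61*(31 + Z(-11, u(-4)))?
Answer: -4880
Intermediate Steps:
u(d) = 2*d (u(d) = -(-2)*d = 2*d)
Z(Y, n) = Y² + 9*n
-61*(31 + Z(-11, u(-4))) = -61*(31 + ((-11)² + 9*(2*(-4)))) = -61*(31 + (121 + 9*(-8))) = -61*(31 + (121 - 72)) = -61*(31 + 49) = -61*80 = -4880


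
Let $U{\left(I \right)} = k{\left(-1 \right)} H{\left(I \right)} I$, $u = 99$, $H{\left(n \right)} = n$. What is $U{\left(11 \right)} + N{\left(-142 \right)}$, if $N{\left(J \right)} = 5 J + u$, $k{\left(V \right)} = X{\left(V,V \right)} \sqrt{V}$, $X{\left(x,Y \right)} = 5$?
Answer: $-611 + 605 i \approx -611.0 + 605.0 i$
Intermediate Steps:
$k{\left(V \right)} = 5 \sqrt{V}$
$U{\left(I \right)} = 5 i I^{2}$ ($U{\left(I \right)} = 5 \sqrt{-1} I I = 5 i I I = 5 i I^{2}$)
$N{\left(J \right)} = 99 + 5 J$ ($N{\left(J \right)} = 5 J + 99 = 99 + 5 J$)
$U{\left(11 \right)} + N{\left(-142 \right)} = 5 i 11^{2} + \left(99 + 5 \left(-142\right)\right) = 5 i 121 + \left(99 - 710\right) = 605 i - 611 = -611 + 605 i$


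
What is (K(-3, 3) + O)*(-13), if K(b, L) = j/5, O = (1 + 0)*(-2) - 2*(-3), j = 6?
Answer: -338/5 ≈ -67.600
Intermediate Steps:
O = 4 (O = 1*(-2) + 6 = -2 + 6 = 4)
K(b, L) = 6/5
(K(-3, 3) + O)*(-13) = (6/5 + 4)*(-13) = (26/5)*(-13) = -338/5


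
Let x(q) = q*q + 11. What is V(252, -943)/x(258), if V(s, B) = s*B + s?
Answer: -237384/66575 ≈ -3.5657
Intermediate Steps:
V(s, B) = s + B*s (V(s, B) = B*s + s = s + B*s)
x(q) = 11 + q² (x(q) = q² + 11 = 11 + q²)
V(252, -943)/x(258) = (252*(1 - 943))/(11 + 258²) = (252*(-942))/(11 + 66564) = -237384/66575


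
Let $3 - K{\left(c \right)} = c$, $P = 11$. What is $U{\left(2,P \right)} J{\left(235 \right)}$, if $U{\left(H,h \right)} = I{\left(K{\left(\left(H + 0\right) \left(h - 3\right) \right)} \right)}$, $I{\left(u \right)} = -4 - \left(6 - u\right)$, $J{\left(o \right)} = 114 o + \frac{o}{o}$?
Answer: $-616193$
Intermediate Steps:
$K{\left(c \right)} = 3 - c$
$J{\left(o \right)} = 1 + 114 o$ ($J{\left(o \right)} = 114 o + 1 = 1 + 114 o$)
$I{\left(u \right)} = -10 + u$ ($I{\left(u \right)} = -4 + \left(-6 + u\right) = -10 + u$)
$U{\left(H,h \right)} = -7 - H \left(-3 + h\right)$ ($U{\left(H,h \right)} = -10 - \left(-3 + \left(H + 0\right) \left(h - 3\right)\right) = -10 - \left(-3 + H \left(-3 + h\right)\right) = -7 - H \left(-3 + h\right)$)
$U{\left(2,P \right)} J{\left(235 \right)} = \left(-7 - 2 \left(-3 + 11\right)\right) \left(1 + 114 \cdot 235\right) = \left(-7 - 2 \cdot 8\right) \left(1 + 26790\right) = \left(-7 - 16\right) 26791 = \left(-23\right) 26791 = -616193$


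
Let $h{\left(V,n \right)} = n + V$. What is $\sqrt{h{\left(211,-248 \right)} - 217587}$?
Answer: $2 i \sqrt{54406} \approx 466.5 i$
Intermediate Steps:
$h{\left(V,n \right)} = V + n$
$\sqrt{h{\left(211,-248 \right)} - 217587} = \sqrt{\left(211 - 248\right) - 217587} = \sqrt{-37 - 217587} = \sqrt{-217624} = 2 i \sqrt{54406}$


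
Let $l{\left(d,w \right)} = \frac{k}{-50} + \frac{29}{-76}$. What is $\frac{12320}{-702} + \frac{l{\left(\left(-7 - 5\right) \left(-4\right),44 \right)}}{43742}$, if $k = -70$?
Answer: $- \frac{102391137763}{5834307960} \approx -17.55$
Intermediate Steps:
$l{\left(d,w \right)} = \frac{387}{380}$ ($l{\left(d,w \right)} = - \frac{70}{-50} + \frac{29}{-76} = \left(-70\right) \left(- \frac{1}{50}\right) + 29 \left(- \frac{1}{76}\right) = \frac{7}{5} - \frac{29}{76} = \frac{387}{380}$)
$\frac{12320}{-702} + \frac{l{\left(\left(-7 - 5\right) \left(-4\right),44 \right)}}{43742} = \frac{12320}{-702} + \frac{387}{380 \cdot 43742} = 12320 \left(- \frac{1}{702}\right) + \frac{387}{380} \cdot \frac{1}{43742} = - \frac{6160}{351} + \frac{387}{16621960} = - \frac{102391137763}{5834307960}$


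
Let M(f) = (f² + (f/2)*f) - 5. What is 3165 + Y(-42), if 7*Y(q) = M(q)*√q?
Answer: 3165 + 2641*I*√42/7 ≈ 3165.0 + 2445.1*I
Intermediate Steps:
M(f) = -5 + 3*f²/2 (M(f) = (f² + (f*(½))*f) - 5 = (f² + (f/2)*f) - 5 = (f² + f²/2) - 5 = 3*f²/2 - 5 = -5 + 3*f²/2)
Y(q) = √q*(-5 + 3*q²/2)/7 (Y(q) = ((-5 + 3*q²/2)*√q)/7 = (√q*(-5 + 3*q²/2))/7 = √q*(-5 + 3*q²/2)/7)
3165 + Y(-42) = 3165 + √(-42)*(-10 + 3*(-42)²)/14 = 3165 + (I*√42)*(-10 + 3*1764)/14 = 3165 + (I*√42)*(-10 + 5292)/14 = 3165 + (1/14)*(I*√42)*5282 = 3165 + 2641*I*√42/7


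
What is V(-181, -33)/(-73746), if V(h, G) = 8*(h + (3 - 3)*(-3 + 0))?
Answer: 724/36873 ≈ 0.019635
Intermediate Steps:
V(h, G) = 8*h (V(h, G) = 8*(h + 0*(-3)) = 8*(h + 0) = 8*h)
V(-181, -33)/(-73746) = (8*(-181))/(-73746) = -1448*(-1/73746) = 724/36873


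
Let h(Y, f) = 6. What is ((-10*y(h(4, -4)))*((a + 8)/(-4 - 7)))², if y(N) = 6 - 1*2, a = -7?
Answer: 1600/121 ≈ 13.223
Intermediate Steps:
y(N) = 4 (y(N) = 6 - 2 = 4)
((-10*y(h(4, -4)))*((a + 8)/(-4 - 7)))² = ((-10*4)*((-7 + 8)/(-4 - 7)))² = (-40/(-11))² = (-40*(-1)/11)² = (-40*(-1/11))² = (40/11)² = 1600/121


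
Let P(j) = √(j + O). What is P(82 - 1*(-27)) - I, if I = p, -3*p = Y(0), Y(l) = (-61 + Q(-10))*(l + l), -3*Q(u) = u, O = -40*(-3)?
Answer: √229 ≈ 15.133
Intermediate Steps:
O = 120
Q(u) = -u/3
Y(l) = -346*l/3 (Y(l) = (-61 - ⅓*(-10))*(l + l) = (-61 + 10/3)*(2*l) = -346*l/3)
P(j) = √(120 + j) (P(j) = √(j + 120) = √(120 + j))
p = 0 (p = -(-346)*0/9 = -⅓*0 = 0)
I = 0
P(82 - 1*(-27)) - I = √(120 + (82 - 1*(-27))) - 1*0 = √(120 + (82 + 27)) + 0 = √(120 + 109) + 0 = √229 + 0 = √229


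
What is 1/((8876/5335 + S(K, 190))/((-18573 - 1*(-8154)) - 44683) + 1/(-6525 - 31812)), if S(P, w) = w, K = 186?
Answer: -5634948035145/19747274216 ≈ -285.35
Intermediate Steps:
1/((8876/5335 + S(K, 190))/((-18573 - 1*(-8154)) - 44683) + 1/(-6525 - 31812)) = 1/((8876/5335 + 190)/((-18573 - 1*(-8154)) - 44683) + 1/(-6525 - 31812)) = 1/((8876*(1/5335) + 190)/((-18573 + 8154) - 44683) + 1/(-38337)) = 1/((8876/5335 + 190)/(-10419 - 44683) - 1/38337) = 1/((1022526/5335)/(-55102) - 1/38337) = 1/((1022526/5335)*(-1/55102) - 1/38337) = 1/(-511263/146984585 - 1/38337) = 1/(-19747274216/5634948035145) = -5634948035145/19747274216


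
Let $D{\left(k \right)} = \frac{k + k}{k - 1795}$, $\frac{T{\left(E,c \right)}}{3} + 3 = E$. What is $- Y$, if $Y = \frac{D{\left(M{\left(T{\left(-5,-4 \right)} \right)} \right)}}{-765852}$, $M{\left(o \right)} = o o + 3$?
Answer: $- \frac{193}{155212672} \approx -1.2435 \cdot 10^{-6}$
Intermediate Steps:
$T{\left(E,c \right)} = -9 + 3 E$
$M{\left(o \right)} = 3 + o^{2}$ ($M{\left(o \right)} = o^{2} + 3 = 3 + o^{2}$)
$D{\left(k \right)} = \frac{2 k}{-1795 + k}$
$Y = \frac{193}{155212672}$ ($Y = \frac{2 \left(3 + \left(-9 + 3 \left(-5\right)\right)^{2}\right) \frac{1}{-1795 + \left(3 + \left(-9 + 3 \left(-5\right)\right)^{2}\right)}}{-765852} = \frac{2 \left(3 + \left(-9 - 15\right)^{2}\right)}{-1795 + \left(3 + \left(-9 - 15\right)^{2}\right)} \left(- \frac{1}{765852}\right) = \frac{2 \left(3 + \left(-24\right)^{2}\right)}{-1795 + \left(3 + \left(-24\right)^{2}\right)} \left(- \frac{1}{765852}\right) = \frac{2 \left(3 + 576\right)}{-1795 + \left(3 + 576\right)} \left(- \frac{1}{765852}\right) = 2 \cdot 579 \frac{1}{-1795 + 579} \left(- \frac{1}{765852}\right) = 2 \cdot 579 \frac{1}{-1216} \left(- \frac{1}{765852}\right) = 2 \cdot 579 \left(- \frac{1}{1216}\right) \left(- \frac{1}{765852}\right) = \left(- \frac{579}{608}\right) \left(- \frac{1}{765852}\right) = \frac{193}{155212672} \approx 1.2435 \cdot 10^{-6}$)
$- Y = \left(-1\right) \frac{193}{155212672} = - \frac{193}{155212672}$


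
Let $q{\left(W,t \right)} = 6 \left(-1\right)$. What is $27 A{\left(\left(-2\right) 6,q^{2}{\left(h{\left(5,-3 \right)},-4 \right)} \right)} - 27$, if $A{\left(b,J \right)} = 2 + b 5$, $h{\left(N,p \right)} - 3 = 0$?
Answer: $-1593$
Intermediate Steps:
$h{\left(N,p \right)} = 3$ ($h{\left(N,p \right)} = 3 + 0 = 3$)
$q{\left(W,t \right)} = -6$
$A{\left(b,J \right)} = 2 + 5 b$
$27 A{\left(\left(-2\right) 6,q^{2}{\left(h{\left(5,-3 \right)},-4 \right)} \right)} - 27 = 27 \left(2 + 5 \left(\left(-2\right) 6\right)\right) - 27 = 27 \left(2 + 5 \left(-12\right)\right) - 27 = 27 \left(2 - 60\right) - 27 = 27 \left(-58\right) - 27 = -1566 - 27 = -1593$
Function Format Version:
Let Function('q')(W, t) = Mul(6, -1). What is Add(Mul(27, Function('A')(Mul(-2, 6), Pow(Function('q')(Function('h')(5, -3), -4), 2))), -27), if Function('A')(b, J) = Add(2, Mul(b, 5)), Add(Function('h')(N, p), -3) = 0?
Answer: -1593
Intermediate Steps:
Function('h')(N, p) = 3 (Function('h')(N, p) = Add(3, 0) = 3)
Function('q')(W, t) = -6
Function('A')(b, J) = Add(2, Mul(5, b))
Add(Mul(27, Function('A')(Mul(-2, 6), Pow(Function('q')(Function('h')(5, -3), -4), 2))), -27) = Add(Mul(27, Add(2, Mul(5, Mul(-2, 6)))), -27) = Add(Mul(27, Add(2, Mul(5, -12))), -27) = Add(Mul(27, Add(2, -60)), -27) = Add(Mul(27, -58), -27) = Add(-1566, -27) = -1593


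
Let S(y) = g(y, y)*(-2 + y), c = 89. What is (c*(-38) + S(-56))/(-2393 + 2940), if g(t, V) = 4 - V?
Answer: -6862/547 ≈ -12.545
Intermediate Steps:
S(y) = (-2 + y)*(4 - y) (S(y) = (4 - y)*(-2 + y) = (-2 + y)*(4 - y))
(c*(-38) + S(-56))/(-2393 + 2940) = (89*(-38) - (-4 - 56)*(-2 - 56))/(-2393 + 2940) = (-3382 - 1*(-60)*(-58))/547 = (-3382 - 3480)*(1/547) = -6862*1/547 = -6862/547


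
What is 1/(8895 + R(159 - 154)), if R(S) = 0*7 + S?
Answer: 1/8900 ≈ 0.00011236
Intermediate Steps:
R(S) = S (R(S) = 0 + S = S)
1/(8895 + R(159 - 154)) = 1/(8895 + (159 - 154)) = 1/(8895 + 5) = 1/8900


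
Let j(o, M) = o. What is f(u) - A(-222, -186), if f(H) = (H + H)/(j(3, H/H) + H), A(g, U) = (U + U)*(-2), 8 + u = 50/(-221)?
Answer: -285228/385 ≈ -740.85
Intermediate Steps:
u = -1818/221 (u = -8 + 50/(-221) = -8 + 50*(-1/221) = -8 - 50/221 = -1818/221 ≈ -8.2262)
A(g, U) = -4*U (A(g, U) = (2*U)*(-2) = -4*U)
f(H) = 2*H/(3 + H) (f(H) = (H + H)/(3 + H) = (2*H)/(3 + H) = 2*H/(3 + H))
f(u) - A(-222, -186) = 2*(-1818/221)/(3 - 1818/221) - (-4)*(-186) = 2*(-1818/221)/(-1155/221) - 1*744 = 2*(-1818/221)*(-221/1155) - 744 = 1212/385 - 744 = -285228/385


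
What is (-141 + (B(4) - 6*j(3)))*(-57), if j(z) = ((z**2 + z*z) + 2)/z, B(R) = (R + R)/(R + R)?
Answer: 10260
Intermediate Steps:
B(R) = 1 (B(R) = (2*R)/((2*R)) = (2*R)*(1/(2*R)) = 1)
j(z) = (2 + 2*z**2)/z (j(z) = ((z**2 + z**2) + 2)/z = (2*z**2 + 2)/z = (2 + 2*z**2)/z)
(-141 + (B(4) - 6*j(3)))*(-57) = (-141 + (1 - 6*(2*3 + 2/3)))*(-57) = (-141 + (1 - 6*(6 + 2*(1/3))))*(-57) = (-141 + (1 - 6*(6 + 2/3)))*(-57) = (-141 + (1 - 6*20/3))*(-57) = (-141 + (1 - 40))*(-57) = (-141 - 39)*(-57) = -180*(-57) = 10260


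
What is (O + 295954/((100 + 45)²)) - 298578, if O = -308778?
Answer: -12769363946/21025 ≈ -6.0734e+5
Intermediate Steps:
(O + 295954/((100 + 45)²)) - 298578 = (-308778 + 295954/((100 + 45)²)) - 298578 = (-308778 + 295954/(145²)) - 298578 = (-308778 + 295954/21025) - 298578 = -6491761496/21025 - 298578 = -12769363946/21025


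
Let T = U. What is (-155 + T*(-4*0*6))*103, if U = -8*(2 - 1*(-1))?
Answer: -15965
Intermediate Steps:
U = -24 (U = -8*(2 + 1) = -8*3 = -24)
T = -24
(-155 + T*(-4*0*6))*103 = (-155 - 24*(-4*0)*6)*103 = (-155 - 0*6)*103 = (-155 - 24*0)*103 = (-155 + 0)*103 = -155*103 = -15965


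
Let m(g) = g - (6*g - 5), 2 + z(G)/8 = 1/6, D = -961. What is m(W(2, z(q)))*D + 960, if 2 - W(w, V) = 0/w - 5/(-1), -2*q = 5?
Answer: -18260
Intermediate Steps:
q = -5/2 (q = -½*5 = -5/2 ≈ -2.5000)
z(G) = -44/3 (z(G) = -16 + 8/6 = -16 + 8*(⅙) = -16 + 4/3 = -44/3)
W(w, V) = -3 (W(w, V) = 2 - (0/w - 5/(-1)) = 2 - (0 - 5*(-1)) = 2 - (0 + 5) = 2 - 1*5 = 2 - 5 = -3)
m(g) = 5 - 5*g (m(g) = g - (-5 + 6*g) = g + (5 - 6*g) = 5 - 5*g)
m(W(2, z(q)))*D + 960 = (5 - 5*(-3))*(-961) + 960 = (5 + 15)*(-961) + 960 = 20*(-961) + 960 = -19220 + 960 = -18260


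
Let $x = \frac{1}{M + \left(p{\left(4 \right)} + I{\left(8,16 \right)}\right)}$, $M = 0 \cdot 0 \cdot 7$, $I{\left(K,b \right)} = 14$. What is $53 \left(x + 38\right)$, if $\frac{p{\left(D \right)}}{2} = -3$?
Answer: $\frac{16165}{8} \approx 2020.6$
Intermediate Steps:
$p{\left(D \right)} = -6$ ($p{\left(D \right)} = 2 \left(-3\right) = -6$)
$M = 0$ ($M = 0 \cdot 7 = 0$)
$x = \frac{1}{8}$ ($x = \frac{1}{0 + \left(-6 + 14\right)} = \frac{1}{0 + 8} = \frac{1}{8} \approx 0.125$)
$53 \left(x + 38\right) = 53 \left(\frac{1}{8} + 38\right) = 53 \cdot \frac{305}{8} = \frac{16165}{8}$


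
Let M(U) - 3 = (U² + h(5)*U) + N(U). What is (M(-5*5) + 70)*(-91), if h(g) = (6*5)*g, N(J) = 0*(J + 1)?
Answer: 277732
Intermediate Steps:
N(J) = 0 (N(J) = 0*(1 + J) = 0)
h(g) = 30*g
M(U) = 3 + U² + 150*U (M(U) = 3 + ((U² + (30*5)*U) + 0) = 3 + ((U² + 150*U) + 0) = 3 + (U² + 150*U) = 3 + U² + 150*U)
(M(-5*5) + 70)*(-91) = ((3 + (-5*5)² + 150*(-5*5)) + 70)*(-91) = ((3 + (-25)² + 150*(-25)) + 70)*(-91) = ((3 + 625 - 3750) + 70)*(-91) = (-3122 + 70)*(-91) = -3052*(-91) = 277732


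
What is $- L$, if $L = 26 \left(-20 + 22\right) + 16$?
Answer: $-68$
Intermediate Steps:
$L = 68$ ($L = 26 \cdot 2 + 16 = 52 + 16 = 68$)
$- L = \left(-1\right) 68 = -68$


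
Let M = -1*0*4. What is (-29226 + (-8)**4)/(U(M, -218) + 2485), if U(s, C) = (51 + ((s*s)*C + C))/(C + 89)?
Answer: -1620885/160366 ≈ -10.107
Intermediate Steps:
M = 0 (M = 0*4 = 0)
U(s, C) = (51 + C + C*s**2)/(89 + C) (U(s, C) = (51 + (s**2*C + C))/(89 + C) = (51 + (C*s**2 + C))/(89 + C) = (51 + (C + C*s**2))/(89 + C) = (51 + C + C*s**2)/(89 + C))
(-29226 + (-8)**4)/(U(M, -218) + 2485) = (-29226 + (-8)**4)/((51 - 218 - 218*0**2)/(89 - 218) + 2485) = (-29226 + 4096)/((51 - 218 - 218*0)/(-129) + 2485) = -25130/(-(51 - 218 + 0)/129 + 2485) = -25130/(-1/129*(-167) + 2485) = -25130/(167/129 + 2485) = -25130/320732/129 = -25130*129/320732 = -1620885/160366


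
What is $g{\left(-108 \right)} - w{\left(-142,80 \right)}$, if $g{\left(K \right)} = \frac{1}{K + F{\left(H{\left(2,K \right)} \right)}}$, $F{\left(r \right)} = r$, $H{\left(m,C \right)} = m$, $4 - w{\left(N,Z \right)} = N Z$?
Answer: $- \frac{1204585}{106} \approx -11364.0$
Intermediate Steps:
$w{\left(N,Z \right)} = 4 - N Z$
$g{\left(K \right)} = \frac{1}{2 + K}$ ($g{\left(K \right)} = \frac{1}{K + 2} = \frac{1}{2 + K}$)
$g{\left(-108 \right)} - w{\left(-142,80 \right)} = \frac{1}{2 - 108} - \left(4 - \left(-142\right) 80\right) = \frac{1}{-106} - \left(4 + 11360\right) = - \frac{1}{106} - 11364 = - \frac{1204585}{106}$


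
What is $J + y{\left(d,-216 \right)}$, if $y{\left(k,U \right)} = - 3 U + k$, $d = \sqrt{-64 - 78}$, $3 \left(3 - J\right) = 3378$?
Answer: $-475 + i \sqrt{142} \approx -475.0 + 11.916 i$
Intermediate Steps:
$J = -1123$ ($J = 3 - 1126 = -1123$)
$d = i \sqrt{142}$ ($d = \sqrt{-142} = i \sqrt{142} \approx 11.916 i$)
$y{\left(k,U \right)} = k - 3 U$
$J + y{\left(d,-216 \right)} = -1123 + \left(i \sqrt{142} - -648\right) = -1123 + \left(i \sqrt{142} + 648\right) = -1123 + \left(648 + i \sqrt{142}\right) = -475 + i \sqrt{142}$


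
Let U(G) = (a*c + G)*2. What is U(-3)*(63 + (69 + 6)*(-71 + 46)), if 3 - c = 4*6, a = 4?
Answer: 315288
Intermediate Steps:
c = -21 (c = 3 - 4*6 = 3 - 1*24 = 3 - 24 = -21)
U(G) = -168 + 2*G (U(G) = (4*(-21) + G)*2 = (-84 + G)*2 = -168 + 2*G)
U(-3)*(63 + (69 + 6)*(-71 + 46)) = (-168 + 2*(-3))*(63 + (69 + 6)*(-71 + 46)) = (-168 - 6)*(63 + 75*(-25)) = -174*(63 - 1875) = -174*(-1812) = 315288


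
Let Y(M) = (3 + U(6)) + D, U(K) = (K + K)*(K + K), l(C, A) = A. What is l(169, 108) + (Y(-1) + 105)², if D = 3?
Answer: 65133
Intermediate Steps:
U(K) = 4*K² (U(K) = (2*K)*(2*K) = 4*K²)
Y(M) = 150 (Y(M) = (3 + 4*6²) + 3 = (3 + 4*36) + 3 = (3 + 144) + 3 = 147 + 3 = 150)
l(169, 108) + (Y(-1) + 105)² = 108 + (150 + 105)² = 108 + 255² = 108 + 65025 = 65133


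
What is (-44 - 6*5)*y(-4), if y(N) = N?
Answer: 296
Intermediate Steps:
(-44 - 6*5)*y(-4) = (-44 - 6*5)*(-4) = (-44 - 30)*(-4) = -74*(-4) = 296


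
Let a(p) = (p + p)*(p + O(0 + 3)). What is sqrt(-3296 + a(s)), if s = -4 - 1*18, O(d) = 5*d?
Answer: 6*I*sqrt(83) ≈ 54.663*I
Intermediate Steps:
s = -22 (s = -4 - 18 = -22)
a(p) = 2*p*(15 + p) (a(p) = (p + p)*(p + 5*(0 + 3)) = (2*p)*(p + 5*3) = (2*p)*(p + 15) = (2*p)*(15 + p) = 2*p*(15 + p))
sqrt(-3296 + a(s)) = sqrt(-3296 + 2*(-22)*(15 - 22)) = sqrt(-3296 + 2*(-22)*(-7)) = sqrt(-3296 + 308) = sqrt(-2988) = 6*I*sqrt(83)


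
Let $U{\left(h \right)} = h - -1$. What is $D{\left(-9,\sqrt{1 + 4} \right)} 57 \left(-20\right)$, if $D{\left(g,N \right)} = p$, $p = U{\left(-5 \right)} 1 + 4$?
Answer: $0$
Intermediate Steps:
$U{\left(h \right)} = 1 + h$ ($U{\left(h \right)} = h + 1 = 1 + h$)
$p = 0$ ($p = \left(1 - 5\right) 1 + 4 = \left(-4\right) 1 + 4 = -4 + 4 = 0$)
$D{\left(g,N \right)} = 0$
$D{\left(-9,\sqrt{1 + 4} \right)} 57 \left(-20\right) = 0 \cdot 57 \left(-20\right) = 0 \left(-20\right) = 0$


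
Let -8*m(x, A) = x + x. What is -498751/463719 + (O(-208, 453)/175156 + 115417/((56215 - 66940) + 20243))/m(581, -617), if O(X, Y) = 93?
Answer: -65074081472244428/56145086497997889 ≈ -1.1590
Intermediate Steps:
m(x, A) = -x/4 (m(x, A) = -(x + x)/8 = -x/4)
-498751/463719 + (O(-208, 453)/175156 + 115417/((56215 - 66940) + 20243))/m(581, -617) = -498751/463719 + (93/175156 + 115417/((56215 - 66940) + 20243))/((-¼*581)) = -498751*1/463719 + (93*(1/175156) + 115417/(-10725 + 20243))/(-581/4) = -498751/463719 + (93/175156 + 115417/9518)*(-4/581) = -498751/463719 + (10108432613/833567404)*(-4/581) = -498751/463719 - 10108432613/121075665431 = -65074081472244428/56145086497997889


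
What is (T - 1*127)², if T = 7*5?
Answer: 8464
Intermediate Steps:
T = 35
(T - 1*127)² = (35 - 1*127)² = (35 - 127)² = (-92)² = 8464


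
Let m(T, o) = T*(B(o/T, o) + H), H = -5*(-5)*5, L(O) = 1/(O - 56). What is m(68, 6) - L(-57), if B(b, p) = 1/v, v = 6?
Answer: 2885345/339 ≈ 8511.3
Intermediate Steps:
L(O) = 1/(-56 + O)
H = 125 (H = 25*5 = 125)
B(b, p) = 1/6
m(T, o) = 751*T/6 (m(T, o) = T*(1/6 + 125) = T*(751/6) = 751*T/6)
m(68, 6) - L(-57) = (751/6)*68 - 1/(-56 - 57) = 25534/3 - 1/(-113) = 25534/3 - 1*(-1/113) = 25534/3 + 1/113 = 2885345/339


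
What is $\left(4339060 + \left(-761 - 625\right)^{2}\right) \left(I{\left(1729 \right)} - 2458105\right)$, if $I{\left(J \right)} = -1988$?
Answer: $-15400319945208$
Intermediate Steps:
$\left(4339060 + \left(-761 - 625\right)^{2}\right) \left(I{\left(1729 \right)} - 2458105\right) = \left(4339060 + \left(-761 - 625\right)^{2}\right) \left(-1988 - 2458105\right) = \left(4339060 + \left(-1386\right)^{2}\right) \left(-2460093\right) = \left(4339060 + 1920996\right) \left(-2460093\right) = 6260056 \left(-2460093\right) = -15400319945208$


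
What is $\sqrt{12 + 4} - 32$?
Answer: $-28$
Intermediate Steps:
$\sqrt{12 + 4} - 32 = \sqrt{16} - 32 = 4 - 32 = -28$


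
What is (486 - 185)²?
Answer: 90601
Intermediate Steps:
(486 - 185)² = 301² = 90601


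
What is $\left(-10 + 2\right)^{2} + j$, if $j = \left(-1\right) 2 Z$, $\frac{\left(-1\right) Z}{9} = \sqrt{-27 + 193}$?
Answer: $64 + 18 \sqrt{166} \approx 295.91$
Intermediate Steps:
$Z = - 9 \sqrt{166}$ ($Z = - 9 \sqrt{-27 + 193} = - 9 \sqrt{166} \approx -115.96$)
$j = 18 \sqrt{166}$ ($j = \left(-1\right) 2 \left(- 9 \sqrt{166}\right) = - 2 \left(- 9 \sqrt{166}\right) = 18 \sqrt{166} \approx 231.91$)
$\left(-10 + 2\right)^{2} + j = \left(-10 + 2\right)^{2} + 18 \sqrt{166} = \left(-8\right)^{2} + 18 \sqrt{166} = 64 + 18 \sqrt{166}$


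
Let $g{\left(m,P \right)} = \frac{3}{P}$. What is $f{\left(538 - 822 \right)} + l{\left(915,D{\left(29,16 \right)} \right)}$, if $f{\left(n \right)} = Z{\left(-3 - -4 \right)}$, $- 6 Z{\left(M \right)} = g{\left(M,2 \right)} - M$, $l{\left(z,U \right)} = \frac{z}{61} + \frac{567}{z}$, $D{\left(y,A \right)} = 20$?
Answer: $\frac{56863}{3660} \approx 15.536$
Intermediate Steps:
$l{\left(z,U \right)} = \frac{567}{z} + \frac{z}{61}$ ($l{\left(z,U \right)} = z \frac{1}{61} + \frac{567}{z} = \frac{z}{61} + \frac{567}{z} = \frac{567}{z} + \frac{z}{61}$)
$Z{\left(M \right)} = - \frac{1}{4} + \frac{M}{6}$ ($Z{\left(M \right)} = - \frac{\frac{3}{2} - M}{6} = - \frac{1}{4} + \frac{M}{6}$)
$f{\left(n \right)} = - \frac{1}{12}$ ($f{\left(n \right)} = - \frac{1}{4} + \frac{-3 - -4}{6} = - \frac{1}{4} + \frac{-3 + 4}{6} = - \frac{1}{4} + \frac{1}{6} \cdot 1 = - \frac{1}{4} + \frac{1}{6} = - \frac{1}{12}$)
$f{\left(538 - 822 \right)} + l{\left(915,D{\left(29,16 \right)} \right)} = - \frac{1}{12} + \left(\frac{567}{915} + \frac{1}{61} \cdot 915\right) = - \frac{1}{12} + \left(567 \cdot \frac{1}{915} + 15\right) = - \frac{1}{12} + \left(\frac{189}{305} + 15\right) = - \frac{1}{12} + \frac{4764}{305} = \frac{56863}{3660}$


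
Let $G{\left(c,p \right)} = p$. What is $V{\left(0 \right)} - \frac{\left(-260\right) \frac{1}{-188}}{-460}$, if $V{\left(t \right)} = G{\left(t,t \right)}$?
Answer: $\frac{13}{4324} \approx 0.0030065$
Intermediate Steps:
$V{\left(t \right)} = t$
$V{\left(0 \right)} - \frac{\left(-260\right) \frac{1}{-188}}{-460} = 0 - \frac{\left(-260\right) \frac{1}{-188}}{-460} = 0 - \left(-260\right) \left(- \frac{1}{188}\right) \left(- \frac{1}{460}\right) = 0 - \frac{65}{47} \left(- \frac{1}{460}\right) = 0 - - \frac{13}{4324} = 0 + \frac{13}{4324} = \frac{13}{4324}$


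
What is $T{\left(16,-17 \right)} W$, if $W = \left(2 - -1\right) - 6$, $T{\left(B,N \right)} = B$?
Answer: $-48$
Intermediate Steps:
$W = -3$ ($W = \left(2 + 1\right) - 6 = 3 - 6 = -3$)
$T{\left(16,-17 \right)} W = 16 \left(-3\right) = -48$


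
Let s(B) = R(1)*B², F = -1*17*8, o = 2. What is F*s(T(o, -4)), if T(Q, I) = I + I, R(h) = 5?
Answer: -43520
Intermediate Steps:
F = -136 (F = -17*8 = -136)
T(Q, I) = 2*I
s(B) = 5*B²
F*s(T(o, -4)) = -680*(2*(-4))² = -680*(-8)² = -680*64 = -136*320 = -43520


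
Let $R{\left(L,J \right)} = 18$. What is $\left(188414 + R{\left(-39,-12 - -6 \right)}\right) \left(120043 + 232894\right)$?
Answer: $66504624784$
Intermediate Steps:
$\left(188414 + R{\left(-39,-12 - -6 \right)}\right) \left(120043 + 232894\right) = \left(188414 + 18\right) \left(120043 + 232894\right) = 188432 \cdot 352937 = 66504624784$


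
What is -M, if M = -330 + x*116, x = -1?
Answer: 446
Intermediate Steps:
M = -446 (M = -330 - 1*116 = -330 - 116 = -446)
-M = -1*(-446) = 446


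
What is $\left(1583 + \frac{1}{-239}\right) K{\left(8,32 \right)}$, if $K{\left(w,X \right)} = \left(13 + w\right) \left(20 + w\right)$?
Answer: $\frac{222461568}{239} \approx 9.308 \cdot 10^{5}$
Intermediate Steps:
$\left(1583 + \frac{1}{-239}\right) K{\left(8,32 \right)} = \left(1583 + \frac{1}{-239}\right) \left(260 + 8^{2} + 33 \cdot 8\right) = \left(1583 - \frac{1}{239}\right) \left(260 + 64 + 264\right) = \frac{378336}{239} \cdot 588 = \frac{222461568}{239}$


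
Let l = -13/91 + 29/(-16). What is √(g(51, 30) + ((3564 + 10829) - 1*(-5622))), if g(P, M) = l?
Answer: √15690227/28 ≈ 141.47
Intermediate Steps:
l = -219/112 (l = -13*1/91 + 29*(-1/16) = -⅐ - 29/16 = -219/112 ≈ -1.9554)
g(P, M) = -219/112
√(g(51, 30) + ((3564 + 10829) - 1*(-5622))) = √(-219/112 + ((3564 + 10829) - 1*(-5622))) = √(-219/112 + (14393 + 5622)) = √(-219/112 + 20015) = √(2241461/112) = √15690227/28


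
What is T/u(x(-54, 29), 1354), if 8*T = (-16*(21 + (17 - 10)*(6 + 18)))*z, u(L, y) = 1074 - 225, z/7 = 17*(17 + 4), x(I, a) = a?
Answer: -314874/283 ≈ -1112.6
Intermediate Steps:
z = 2499 (z = 7*(17*(17 + 4)) = 7*(17*21) = 7*357 = 2499)
u(L, y) = 849
T = -944622 (T = (-16*(21 + (17 - 10)*(6 + 18))*2499)/8 = (-16*(21 + 7*24)*2499)/8 = (-16*(21 + 168)*2499)/8 = (-16*189*2499)/8 = (-3024*2499)/8 = (1/8)*(-7556976) = -944622)
T/u(x(-54, 29), 1354) = -944622/849 = -944622*1/849 = -314874/283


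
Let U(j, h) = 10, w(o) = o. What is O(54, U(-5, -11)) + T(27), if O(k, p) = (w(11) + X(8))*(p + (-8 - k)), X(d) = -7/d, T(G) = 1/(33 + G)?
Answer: -31589/60 ≈ -526.48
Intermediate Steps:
O(k, p) = -81 - 81*k/8 + 81*p/8 (O(k, p) = (11 - 7/8)*(p + (-8 - k)) = (11 - 7*1/8)*(-8 + p - k) = (11 - 7/8)*(-8 + p - k) = 81*(-8 + p - k)/8 = -81 - 81*k/8 + 81*p/8)
O(54, U(-5, -11)) + T(27) = (-81 - 81/8*54 + (81/8)*10) + 1/(33 + 27) = (-81 - 2187/4 + 405/4) + 1/60 = -1053/2 + 1/60 = -31589/60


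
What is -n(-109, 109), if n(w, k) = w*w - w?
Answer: -11990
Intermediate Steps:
n(w, k) = w² - w
-n(-109, 109) = -(-109)*(-1 - 109) = -(-109)*(-110) = -1*11990 = -11990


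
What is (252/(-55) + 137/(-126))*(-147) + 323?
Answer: 381599/330 ≈ 1156.4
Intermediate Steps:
(252/(-55) + 137/(-126))*(-147) + 323 = (252*(-1/55) + 137*(-1/126))*(-147) + 323 = (-252/55 - 137/126)*(-147) + 323 = -39287/6930*(-147) + 323 = 275009/330 + 323 = 381599/330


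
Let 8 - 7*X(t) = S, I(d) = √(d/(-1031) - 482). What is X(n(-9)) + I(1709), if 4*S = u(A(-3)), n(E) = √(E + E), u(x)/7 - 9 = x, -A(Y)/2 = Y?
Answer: -73/28 + I*√514109181/1031 ≈ -2.6071 + 21.992*I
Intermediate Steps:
A(Y) = -2*Y
u(x) = 63 + 7*x
I(d) = √(-482 - d/1031) (I(d) = √(d*(-1/1031) - 482) = √(-d/1031 - 482) = √(-482 - d/1031))
n(E) = √2*√E (n(E) = √(2*E) = √2*√E)
S = 105/4 (S = (63 + 7*(-2*(-3)))/4 = (63 + 7*6)/4 = (63 + 42)/4 = (¼)*105 = 105/4 ≈ 26.250)
X(t) = -73/28 (X(t) = 8/7 - ⅐*105/4 = 8/7 - 15/4 = -73/28)
X(n(-9)) + I(1709) = -73/28 + √(-512347202 - 1031*1709)/1031 = -73/28 + √(-512347202 - 1761979)/1031 = -73/28 + √(-514109181)/1031 = -73/28 + (I*√514109181)/1031 = -73/28 + I*√514109181/1031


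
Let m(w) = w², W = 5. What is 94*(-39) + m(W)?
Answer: -3641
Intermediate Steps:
94*(-39) + m(W) = 94*(-39) + 5² = -3666 + 25 = -3641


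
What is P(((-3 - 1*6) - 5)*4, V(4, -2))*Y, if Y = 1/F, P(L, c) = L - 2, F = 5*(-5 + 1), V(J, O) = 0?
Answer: 29/10 ≈ 2.9000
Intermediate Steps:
F = -20 (F = 5*(-4) = -20)
P(L, c) = -2 + L
Y = -1/20 (Y = 1/(-20) = -1/20 ≈ -0.050000)
P(((-3 - 1*6) - 5)*4, V(4, -2))*Y = (-2 + ((-3 - 1*6) - 5)*4)*(-1/20) = (-2 + ((-3 - 6) - 5)*4)*(-1/20) = (-2 + (-9 - 5)*4)*(-1/20) = (-2 - 14*4)*(-1/20) = (-2 - 56)*(-1/20) = -58*(-1/20) = 29/10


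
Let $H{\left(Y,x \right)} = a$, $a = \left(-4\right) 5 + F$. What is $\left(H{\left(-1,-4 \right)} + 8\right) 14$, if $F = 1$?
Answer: $-154$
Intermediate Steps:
$a = -19$ ($a = \left(-4\right) 5 + 1 = -20 + 1 = -19$)
$H{\left(Y,x \right)} = -19$
$\left(H{\left(-1,-4 \right)} + 8\right) 14 = \left(-19 + 8\right) 14 = \left(-11\right) 14 = -154$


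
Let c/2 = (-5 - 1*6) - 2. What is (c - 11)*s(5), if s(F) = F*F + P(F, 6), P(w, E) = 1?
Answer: -962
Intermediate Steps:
s(F) = 1 + F² (s(F) = F*F + 1 = F² + 1 = 1 + F²)
c = -26 (c = 2*((-5 - 1*6) - 2) = 2*((-5 - 6) - 2) = 2*(-11 - 2) = 2*(-13) = -26)
(c - 11)*s(5) = (-26 - 11)*(1 + 5²) = -37*(1 + 25) = -37*26 = -962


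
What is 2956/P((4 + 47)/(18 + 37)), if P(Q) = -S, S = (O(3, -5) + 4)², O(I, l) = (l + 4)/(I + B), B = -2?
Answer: -2956/9 ≈ -328.44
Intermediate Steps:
O(I, l) = (4 + l)/(-2 + I) (O(I, l) = (l + 4)/(I - 2) = (4 + l)/(-2 + I))
S = 9 (S = ((4 - 5)/(-2 + 3) + 4)² = (-1/1 + 4)² = (1*(-1) + 4)² = (-1 + 4)² = 3² = 9)
P(Q) = -9 (P(Q) = -1*9 = -9)
2956/P((4 + 47)/(18 + 37)) = 2956/(-9) = 2956*(-⅑) = -2956/9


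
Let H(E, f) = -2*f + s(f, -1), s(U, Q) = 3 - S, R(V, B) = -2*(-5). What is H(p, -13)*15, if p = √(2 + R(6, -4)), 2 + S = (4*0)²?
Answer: 465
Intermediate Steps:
R(V, B) = 10
S = -2 (S = -2 + (4*0)² = -2 + 0² = -2 + 0 = -2)
s(U, Q) = 5 (s(U, Q) = 3 - 1*(-2) = 3 + 2 = 5)
p = 2*√3 (p = √(2 + 10) = √12 = 2*√3 ≈ 3.4641)
H(E, f) = 5 - 2*f (H(E, f) = -2*f + 5 = 5 - 2*f)
H(p, -13)*15 = (5 - 2*(-13))*15 = (5 + 26)*15 = 31*15 = 465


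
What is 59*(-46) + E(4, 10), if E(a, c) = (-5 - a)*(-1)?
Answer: -2705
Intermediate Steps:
E(a, c) = 5 + a
59*(-46) + E(4, 10) = 59*(-46) + (5 + 4) = -2714 + 9 = -2705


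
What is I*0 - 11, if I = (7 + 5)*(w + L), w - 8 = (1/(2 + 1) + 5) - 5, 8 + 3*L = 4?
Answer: -11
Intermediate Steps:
L = -4/3 (L = -8/3 + (⅓)*4 = -8/3 + 4/3 = -4/3 ≈ -1.3333)
w = 25/3 (w = 8 + ((1/(2 + 1) + 5) - 5) = 8 + ((1/3 + 5) - 5) = 8 + ((⅓ + 5) - 5) = 8 + (16/3 - 5) = 8 + ⅓ = 25/3 ≈ 8.3333)
I = 84 (I = (7 + 5)*(25/3 - 4/3) = 12*7 = 84)
I*0 - 11 = 84*0 - 11 = 0 - 11 = -11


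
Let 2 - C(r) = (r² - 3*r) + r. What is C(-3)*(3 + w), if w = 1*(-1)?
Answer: -26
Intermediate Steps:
C(r) = 2 - r² + 2*r (C(r) = 2 - ((r² - 3*r) + r) = 2 - (r² - 2*r) = 2 + (-r² + 2*r) = 2 - r² + 2*r)
w = -1
C(-3)*(3 + w) = (2 - 1*(-3)² + 2*(-3))*(3 - 1) = (2 - 1*9 - 6)*2 = (2 - 9 - 6)*2 = -13*2 = -26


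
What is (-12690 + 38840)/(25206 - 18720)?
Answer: 13075/3243 ≈ 4.0318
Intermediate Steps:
(-12690 + 38840)/(25206 - 18720) = 26150/6486 = 26150*(1/6486) = 13075/3243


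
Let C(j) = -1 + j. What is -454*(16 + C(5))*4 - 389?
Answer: -36709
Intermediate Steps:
-454*(16 + C(5))*4 - 389 = -454*(16 + (-1 + 5))*4 - 389 = -454*(16 + 4)*4 - 389 = -9080*4 - 389 = -454*80 - 389 = -36320 - 389 = -36709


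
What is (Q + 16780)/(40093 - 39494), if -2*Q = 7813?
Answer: 25747/1198 ≈ 21.492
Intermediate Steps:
Q = -7813/2 (Q = -1/2*7813 = -7813/2 ≈ -3906.5)
(Q + 16780)/(40093 - 39494) = (-7813/2 + 16780)/(40093 - 39494) = (25747/2)/599 = (25747/2)*(1/599) = 25747/1198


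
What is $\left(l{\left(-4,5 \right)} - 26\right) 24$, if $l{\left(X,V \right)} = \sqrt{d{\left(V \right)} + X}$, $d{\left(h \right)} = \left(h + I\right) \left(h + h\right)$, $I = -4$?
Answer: $-624 + 24 \sqrt{6} \approx -565.21$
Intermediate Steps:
$d{\left(h \right)} = 2 h \left(-4 + h\right)$ ($d{\left(h \right)} = \left(h - 4\right) \left(h + h\right) = \left(-4 + h\right) 2 h = 2 h \left(-4 + h\right)$)
$l{\left(X,V \right)} = \sqrt{X + 2 V \left(-4 + V\right)}$ ($l{\left(X,V \right)} = \sqrt{2 V \left(-4 + V\right) + X} = \sqrt{X + 2 V \left(-4 + V\right)}$)
$\left(l{\left(-4,5 \right)} - 26\right) 24 = \left(\sqrt{-4 + 2 \cdot 5 \left(-4 + 5\right)} - 26\right) 24 = \left(\sqrt{-4 + 2 \cdot 5 \cdot 1} - 26\right) 24 = \left(\sqrt{-4 + 10} - 26\right) 24 = \left(\sqrt{6} - 26\right) 24 = \left(-26 + \sqrt{6}\right) 24 = -624 + 24 \sqrt{6}$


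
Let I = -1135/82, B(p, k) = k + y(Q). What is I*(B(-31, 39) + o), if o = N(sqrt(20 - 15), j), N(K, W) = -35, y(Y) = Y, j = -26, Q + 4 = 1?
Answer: -1135/82 ≈ -13.841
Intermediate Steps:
Q = -3 (Q = -4 + 1 = -3)
B(p, k) = -3 + k (B(p, k) = k - 3 = -3 + k)
o = -35
I = -1135/82 (I = -1135*1/82 = -1135/82 ≈ -13.841)
I*(B(-31, 39) + o) = -1135*((-3 + 39) - 35)/82 = -1135*(36 - 35)/82 = -1135/82*1 = -1135/82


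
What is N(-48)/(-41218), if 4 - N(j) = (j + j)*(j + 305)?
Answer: -12338/20609 ≈ -0.59867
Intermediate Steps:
N(j) = 4 - 2*j*(305 + j) (N(j) = 4 - (j + j)*(j + 305) = 4 - 2*j*(305 + j))
N(-48)/(-41218) = (4 - 610*(-48) - 2*(-48)²)/(-41218) = (4 + 29280 - 2*2304)*(-1/41218) = (4 + 29280 - 4608)*(-1/41218) = 24676*(-1/41218) = -12338/20609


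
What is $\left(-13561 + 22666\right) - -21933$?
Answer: $31038$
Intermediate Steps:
$\left(-13561 + 22666\right) - -21933 = 9105 + 21933 = 31038$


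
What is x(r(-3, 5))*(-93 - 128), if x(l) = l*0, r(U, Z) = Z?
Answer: 0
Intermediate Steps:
x(l) = 0
x(r(-3, 5))*(-93 - 128) = 0*(-93 - 128) = 0*(-221) = 0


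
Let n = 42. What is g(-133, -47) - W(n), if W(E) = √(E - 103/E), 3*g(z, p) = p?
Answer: -47/3 - √69762/42 ≈ -21.955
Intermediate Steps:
g(z, p) = p/3
g(-133, -47) - W(n) = (⅓)*(-47) - √(42 - 103/42) = -47/3 - √(42 - 103*1/42) = -47/3 - √(42 - 103/42) = -47/3 - √(1661/42) = -47/3 - √69762/42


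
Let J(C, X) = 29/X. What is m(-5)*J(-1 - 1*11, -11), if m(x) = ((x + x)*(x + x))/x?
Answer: 580/11 ≈ 52.727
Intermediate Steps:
m(x) = 4*x (m(x) = ((2*x)*(2*x))/x = (4*x²)/x = 4*x)
m(-5)*J(-1 - 1*11, -11) = (4*(-5))*(29/(-11)) = -580*(-1)/11 = -20*(-29/11) = 580/11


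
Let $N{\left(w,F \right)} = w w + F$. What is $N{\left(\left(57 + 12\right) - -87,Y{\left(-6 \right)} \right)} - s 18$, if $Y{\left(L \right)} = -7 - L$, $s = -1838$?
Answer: $57419$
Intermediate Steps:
$N{\left(w,F \right)} = F + w^{2}$ ($N{\left(w,F \right)} = w^{2} + F = F + w^{2}$)
$N{\left(\left(57 + 12\right) - -87,Y{\left(-6 \right)} \right)} - s 18 = \left(\left(-7 - -6\right) + \left(\left(57 + 12\right) - -87\right)^{2}\right) - \left(-1838\right) 18 = \left(\left(-7 + 6\right) + \left(69 + 87\right)^{2}\right) - -33084 = \left(-1 + 156^{2}\right) + 33084 = \left(-1 + 24336\right) + 33084 = 24335 + 33084 = 57419$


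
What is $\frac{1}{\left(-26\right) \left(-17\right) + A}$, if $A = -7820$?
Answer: $- \frac{1}{7378} \approx -0.00013554$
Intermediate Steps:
$\frac{1}{\left(-26\right) \left(-17\right) + A} = \frac{1}{\left(-26\right) \left(-17\right) - 7820} = \frac{1}{442 - 7820} = \frac{1}{-7378} = - \frac{1}{7378}$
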